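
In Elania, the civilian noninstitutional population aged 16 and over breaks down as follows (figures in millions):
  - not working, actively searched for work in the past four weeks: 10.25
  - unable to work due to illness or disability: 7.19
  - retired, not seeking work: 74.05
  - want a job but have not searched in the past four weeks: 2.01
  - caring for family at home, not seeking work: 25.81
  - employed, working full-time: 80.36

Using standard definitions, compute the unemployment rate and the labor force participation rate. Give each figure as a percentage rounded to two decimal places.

Unemployment rate ≈ 11.31%; labor force participation rate ≈ 45.38%.

Employed = 80.36 million.
Unemployed = 10.25 million.
Labor force = 80.36 + 10.25 = 90.61 million.
Not in labor force = 7.19 + 74.05 + 2.01 + 25.81 = 109.06 million (those not working and not actively searching are outside the labor force — including those who want a job but have given up searching).
Civilian working-age population = 90.61 + 109.06 = 199.67 million.
Unemployment rate = 10.25 / 90.61 = 11.31%.
Labor force participation rate = 90.61 / 199.67 = 45.38%.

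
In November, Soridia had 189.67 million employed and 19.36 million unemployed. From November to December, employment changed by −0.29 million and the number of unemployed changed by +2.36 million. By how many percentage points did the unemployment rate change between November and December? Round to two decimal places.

November: labor force = 189.67 + 19.36 = 209.03; u = 19.36/209.03 = 9.26%.
December: labor force = 189.38 + 21.72 = 211.10; u = 21.72/211.10 = 10.29%.
Change = 10.29% − 9.26% = +1.03 pp.

The unemployment rate changed by +1.03 percentage points.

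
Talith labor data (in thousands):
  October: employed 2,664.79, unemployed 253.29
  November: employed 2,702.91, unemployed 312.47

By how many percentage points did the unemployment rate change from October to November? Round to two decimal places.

October: labor force = 2,664.79 + 253.29 = 2,918.08; u = 253.29/2,918.08 = 8.68%.
November: labor force = 2,702.91 + 312.47 = 3,015.38; u = 312.47/3,015.38 = 10.36%.
Change = 10.36% − 8.68% = +1.68 pp.

The unemployment rate changed by +1.68 percentage points.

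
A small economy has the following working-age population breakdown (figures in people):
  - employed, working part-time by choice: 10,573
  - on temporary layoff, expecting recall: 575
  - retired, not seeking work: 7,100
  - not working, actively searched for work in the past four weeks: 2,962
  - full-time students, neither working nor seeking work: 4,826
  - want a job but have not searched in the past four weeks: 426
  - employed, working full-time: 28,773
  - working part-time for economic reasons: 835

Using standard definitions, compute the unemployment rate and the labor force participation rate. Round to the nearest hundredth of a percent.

Employed = 10,573 + 28,773 + 835 = 40,181 (anyone who worked, including part-time for economic reasons, counts as employed).
Unemployed = 575 + 2,962 = 3,537 (jobless and actively searching, or on temporary layoff).
Labor force = 40,181 + 3,537 = 43,718.
Not in labor force = 7,100 + 4,826 + 426 = 12,352 (those not working and not actively searching are outside the labor force — including those who want a job but have given up searching).
Civilian working-age population = 43,718 + 12,352 = 56,070.
Unemployment rate = 3,537 / 43,718 = 8.09%.
Labor force participation rate = 43,718 / 56,070 = 77.97%.

Unemployment rate ≈ 8.09%; labor force participation rate ≈ 77.97%.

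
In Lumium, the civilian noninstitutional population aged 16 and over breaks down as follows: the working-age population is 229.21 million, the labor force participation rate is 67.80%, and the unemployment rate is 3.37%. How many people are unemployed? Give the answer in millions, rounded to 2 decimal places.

About 5.24 million are unemployed.

Labor force = 0.6780 × 229.21 = 155.40 million.
Unemployed = 0.0337 × 155.40 ≈ 5.24 million.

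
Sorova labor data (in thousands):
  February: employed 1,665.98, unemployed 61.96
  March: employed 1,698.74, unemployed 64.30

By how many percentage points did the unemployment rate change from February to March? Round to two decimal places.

The unemployment rate changed by +0.06 percentage points.

February: labor force = 1,665.98 + 61.96 = 1,727.94; u = 61.96/1,727.94 = 3.59%.
March: labor force = 1,698.74 + 64.30 = 1,763.04; u = 64.30/1,763.04 = 3.65%.
Change = 3.65% − 3.59% = +0.06 pp.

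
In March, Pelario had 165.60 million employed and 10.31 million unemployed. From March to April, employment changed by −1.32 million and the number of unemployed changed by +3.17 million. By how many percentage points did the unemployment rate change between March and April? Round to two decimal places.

March: labor force = 165.60 + 10.31 = 175.91; u = 10.31/175.91 = 5.86%.
April: labor force = 164.28 + 13.48 = 177.76; u = 13.48/177.76 = 7.58%.
Change = 7.58% − 5.86% = +1.72 pp.

The unemployment rate changed by +1.72 percentage points.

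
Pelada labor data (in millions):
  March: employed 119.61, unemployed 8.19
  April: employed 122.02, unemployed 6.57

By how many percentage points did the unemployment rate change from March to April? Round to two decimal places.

March: labor force = 119.61 + 8.19 = 127.80; u = 8.19/127.80 = 6.41%.
April: labor force = 122.02 + 6.57 = 128.59; u = 6.57/128.59 = 5.11%.
Change = 5.11% − 6.41% = −1.30 pp.

The unemployment rate changed by −1.30 percentage points.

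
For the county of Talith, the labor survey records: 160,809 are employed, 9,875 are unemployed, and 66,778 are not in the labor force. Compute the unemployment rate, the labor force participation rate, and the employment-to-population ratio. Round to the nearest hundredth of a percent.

Labor force = employed + unemployed = 160,809 + 9,875 = 170,684.
Working-age population = 170,684 + 66,778 = 237,462.
Unemployment rate = 9,875 / 170,684 = 5.79%.
Labor force participation rate = 170,684 / 237,462 = 71.88%.
Employment-population ratio = 160,809 / 237,462 = 67.72%.

Unemployment rate ≈ 5.79%; labor force participation rate ≈ 71.88%; employment-population ratio ≈ 67.72%.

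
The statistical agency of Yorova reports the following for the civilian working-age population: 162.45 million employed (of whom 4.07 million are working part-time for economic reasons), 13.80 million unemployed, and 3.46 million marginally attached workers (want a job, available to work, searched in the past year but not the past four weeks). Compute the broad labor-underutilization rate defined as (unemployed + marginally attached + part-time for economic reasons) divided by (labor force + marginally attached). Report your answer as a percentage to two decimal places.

Broad underutilization rate ≈ 11.87%.

Labor force = 162.45 + 13.80 = 176.25 million.
Numerator = 13.80 + 3.46 + 4.07 = 21.33 million.
Denominator = 176.25 + 3.46 = 179.71 million.
Broad rate = 21.33 / 179.71 = 11.87%.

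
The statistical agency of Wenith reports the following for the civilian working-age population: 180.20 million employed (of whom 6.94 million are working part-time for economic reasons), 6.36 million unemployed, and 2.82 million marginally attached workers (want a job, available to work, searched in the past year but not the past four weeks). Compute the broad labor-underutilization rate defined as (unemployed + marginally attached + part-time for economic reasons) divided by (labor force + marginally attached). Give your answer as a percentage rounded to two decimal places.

Broad underutilization rate ≈ 8.51%.

Labor force = 180.20 + 6.36 = 186.56 million.
Numerator = 6.36 + 2.82 + 6.94 = 16.12 million.
Denominator = 186.56 + 2.82 = 189.38 million.
Broad rate = 16.12 / 189.38 = 8.51%.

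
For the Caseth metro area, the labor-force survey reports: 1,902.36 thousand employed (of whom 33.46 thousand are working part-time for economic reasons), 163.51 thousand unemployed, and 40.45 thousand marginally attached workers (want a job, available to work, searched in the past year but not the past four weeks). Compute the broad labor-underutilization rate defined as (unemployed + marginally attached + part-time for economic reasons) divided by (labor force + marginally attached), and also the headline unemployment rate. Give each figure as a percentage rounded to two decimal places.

Broad underutilization rate ≈ 11.27%; headline unemployment rate ≈ 7.91%.

Labor force = 1,902.36 + 163.51 = 2,065.87 thousand.
Numerator = 163.51 + 40.45 + 33.46 = 237.42 thousand.
Denominator = 2,065.87 + 40.45 = 2,106.32 thousand.
Broad rate = 237.42 / 2,106.32 = 11.27%.
Headline unemployment rate = 163.51 / 2,065.87 = 7.91%.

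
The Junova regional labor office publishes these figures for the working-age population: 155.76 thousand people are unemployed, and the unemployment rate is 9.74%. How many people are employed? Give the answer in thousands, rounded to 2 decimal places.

About 1,443.42 thousand are employed.

Labor force = U / u = 155.76 / 0.0974 ≈ 1,599.18 thousand.
Employed = labor force − unemployed = 1,599.18 − 155.76 = 1,443.42 thousand.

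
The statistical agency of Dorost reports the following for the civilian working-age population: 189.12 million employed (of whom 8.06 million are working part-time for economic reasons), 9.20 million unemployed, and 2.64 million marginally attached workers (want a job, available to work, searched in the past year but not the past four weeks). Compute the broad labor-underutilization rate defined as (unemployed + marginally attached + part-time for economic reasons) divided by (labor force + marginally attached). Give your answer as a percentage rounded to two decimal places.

Broad underutilization rate ≈ 9.90%.

Labor force = 189.12 + 9.20 = 198.32 million.
Numerator = 9.20 + 2.64 + 8.06 = 19.90 million.
Denominator = 198.32 + 2.64 = 200.96 million.
Broad rate = 19.90 / 200.96 = 9.90%.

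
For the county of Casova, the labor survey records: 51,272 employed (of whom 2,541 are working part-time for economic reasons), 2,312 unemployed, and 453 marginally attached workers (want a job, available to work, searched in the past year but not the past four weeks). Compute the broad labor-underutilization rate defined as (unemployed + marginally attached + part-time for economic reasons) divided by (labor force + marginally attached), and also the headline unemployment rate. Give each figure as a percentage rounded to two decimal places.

Labor force = 51,272 + 2,312 = 53,584.
Numerator = 2,312 + 453 + 2,541 = 5,306.
Denominator = 53,584 + 453 = 54,037.
Broad rate = 5,306 / 54,037 = 9.82%.
Headline unemployment rate = 2,312 / 53,584 = 4.31%.

Broad underutilization rate ≈ 9.82%; headline unemployment rate ≈ 4.31%.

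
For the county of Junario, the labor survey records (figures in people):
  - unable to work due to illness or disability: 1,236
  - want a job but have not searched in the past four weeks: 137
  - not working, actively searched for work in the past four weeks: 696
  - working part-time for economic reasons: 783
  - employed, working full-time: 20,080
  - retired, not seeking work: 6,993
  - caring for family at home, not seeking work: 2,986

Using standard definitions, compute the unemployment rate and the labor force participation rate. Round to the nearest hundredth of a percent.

Unemployment rate ≈ 3.23%; labor force participation rate ≈ 65.51%.

Employed = 783 + 20,080 = 20,863 (anyone who worked, including part-time for economic reasons, counts as employed).
Unemployed = 696.
Labor force = 20,863 + 696 = 21,559.
Not in labor force = 1,236 + 137 + 6,993 + 2,986 = 11,352 (those not working and not actively searching are outside the labor force — including those who want a job but have given up searching).
Civilian working-age population = 21,559 + 11,352 = 32,911.
Unemployment rate = 696 / 21,559 = 3.23%.
Labor force participation rate = 21,559 / 32,911 = 65.51%.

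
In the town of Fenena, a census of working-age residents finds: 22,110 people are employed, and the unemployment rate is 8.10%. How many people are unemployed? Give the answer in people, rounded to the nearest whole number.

About 1,949 are unemployed.

Let U be the number unemployed. The labor force is E + U, and U/(E+U) = 0.0810.
So U = 0.0810 × 22,110 / (1 − 0.0810) = 1790.91 / 0.9190 ≈ 1,949.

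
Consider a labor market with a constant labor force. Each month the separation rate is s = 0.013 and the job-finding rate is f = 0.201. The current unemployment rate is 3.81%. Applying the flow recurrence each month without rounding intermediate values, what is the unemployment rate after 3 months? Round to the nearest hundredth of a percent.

With a fixed labor force, u_{t+1} = u_t + s·(1−u_t) − f·u_t = u_t·(1−s−f) + s.
Here 1−s−f = 0.786 and s = 0.013.
u_1 = 0.038100 × 0.786 + 0.013 = 0.042947.
u_2 = 0.042947 × 0.786 + 0.013 = 0.046756.
u_3 = 0.046756 × 0.786 + 0.013 = 0.049750.

Unemployment rate after three months ≈ 4.98%.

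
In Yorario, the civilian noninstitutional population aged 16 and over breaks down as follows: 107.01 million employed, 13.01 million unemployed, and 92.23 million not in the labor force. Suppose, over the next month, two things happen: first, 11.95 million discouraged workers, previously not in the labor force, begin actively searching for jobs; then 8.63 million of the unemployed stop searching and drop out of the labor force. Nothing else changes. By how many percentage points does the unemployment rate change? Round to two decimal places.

The unemployment rate changes by +2.40 percentage points.

Initially, labor force = 107.01 + 13.01 = 120.02 million, so u = 13.01/120.02 = 10.84%.
After the first change, unemployed and labor force both rise by 11.95 → E = 107.01, U = 24.96, labor force = 131.97 million.
After the second change, unemployed and labor force both fall by 8.63 → E = 107.01, U = 16.33, labor force = 123.34 million.
New unemployment rate = 16.33 / 123.34 = 13.24%.
Change = 13.24% − 10.84% = +2.40 percentage points.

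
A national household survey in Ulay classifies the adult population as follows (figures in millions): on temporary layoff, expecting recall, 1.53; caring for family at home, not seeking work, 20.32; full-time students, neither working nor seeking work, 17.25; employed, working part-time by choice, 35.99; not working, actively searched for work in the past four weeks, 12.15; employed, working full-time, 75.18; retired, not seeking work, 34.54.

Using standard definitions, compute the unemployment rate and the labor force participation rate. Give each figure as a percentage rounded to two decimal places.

Employed = 35.99 + 75.18 = 111.17 million.
Unemployed = 1.53 + 12.15 = 13.68 million (jobless and actively searching, or on temporary layoff).
Labor force = 111.17 + 13.68 = 124.85 million.
Not in labor force = 20.32 + 17.25 + 34.54 = 72.11 million (those not working and not actively searching are outside the labor force).
Civilian working-age population = 124.85 + 72.11 = 196.96 million.
Unemployment rate = 13.68 / 124.85 = 10.96%.
Labor force participation rate = 124.85 / 196.96 = 63.39%.

Unemployment rate ≈ 10.96%; labor force participation rate ≈ 63.39%.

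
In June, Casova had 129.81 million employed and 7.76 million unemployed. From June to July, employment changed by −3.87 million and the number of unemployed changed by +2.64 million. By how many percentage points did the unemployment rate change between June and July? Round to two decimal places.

June: labor force = 129.81 + 7.76 = 137.57; u = 7.76/137.57 = 5.64%.
July: labor force = 125.94 + 10.40 = 136.34; u = 10.40/136.34 = 7.63%.
Change = 7.63% − 5.64% = +1.99 pp.

The unemployment rate changed by +1.99 percentage points.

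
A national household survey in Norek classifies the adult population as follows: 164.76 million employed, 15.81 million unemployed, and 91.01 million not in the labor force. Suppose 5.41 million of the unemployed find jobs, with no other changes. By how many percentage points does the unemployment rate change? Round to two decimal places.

Initially, labor force = 164.76 + 15.81 = 180.57 million, so u = 15.81/180.57 = 8.76%.
After the change, unemployed falls and employed rises by 5.41; labor force unchanged → E = 170.17, U = 10.40, labor force = 180.57 million.
New unemployment rate = 10.40 / 180.57 = 5.76%.
Change = 5.76% − 8.76% = −3.00 percentage points.

The unemployment rate changes by −3.00 percentage points.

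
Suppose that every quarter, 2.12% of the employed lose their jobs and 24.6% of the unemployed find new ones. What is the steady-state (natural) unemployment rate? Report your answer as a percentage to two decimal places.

At steady state the flows balance: s·E = f·U, so U/(E+U) = s/(s+f).
u* = 2.12 / (2.12 + 24.6) = 2.12 / 26.72 = 7.93%.

Steady-state unemployment rate ≈ 7.93%.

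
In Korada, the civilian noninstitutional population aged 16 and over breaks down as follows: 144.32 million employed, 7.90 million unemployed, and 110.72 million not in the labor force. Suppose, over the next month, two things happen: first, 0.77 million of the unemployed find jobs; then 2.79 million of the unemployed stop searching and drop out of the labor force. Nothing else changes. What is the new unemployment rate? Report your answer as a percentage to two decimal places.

New unemployment rate ≈ 2.90%.

Initially, labor force = 144.32 + 7.90 = 152.22 million, so u = 7.90/152.22 = 5.19%.
After the first change, unemployed falls and employed rises by 0.77; labor force unchanged → E = 145.09, U = 7.13, labor force = 152.22 million.
After the second change, unemployed and labor force both fall by 2.79 → E = 145.09, U = 4.34, labor force = 149.43 million.
New unemployment rate = 4.34 / 149.43 = 2.90%.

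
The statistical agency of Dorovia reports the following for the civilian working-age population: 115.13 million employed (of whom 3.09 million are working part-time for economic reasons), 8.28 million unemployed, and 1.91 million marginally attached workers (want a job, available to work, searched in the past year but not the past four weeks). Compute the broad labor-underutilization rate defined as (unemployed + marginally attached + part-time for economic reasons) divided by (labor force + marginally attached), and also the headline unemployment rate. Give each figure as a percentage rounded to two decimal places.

Labor force = 115.13 + 8.28 = 123.41 million.
Numerator = 8.28 + 1.91 + 3.09 = 13.28 million.
Denominator = 123.41 + 1.91 = 125.32 million.
Broad rate = 13.28 / 125.32 = 10.60%.
Headline unemployment rate = 8.28 / 123.41 = 6.71%.

Broad underutilization rate ≈ 10.60%; headline unemployment rate ≈ 6.71%.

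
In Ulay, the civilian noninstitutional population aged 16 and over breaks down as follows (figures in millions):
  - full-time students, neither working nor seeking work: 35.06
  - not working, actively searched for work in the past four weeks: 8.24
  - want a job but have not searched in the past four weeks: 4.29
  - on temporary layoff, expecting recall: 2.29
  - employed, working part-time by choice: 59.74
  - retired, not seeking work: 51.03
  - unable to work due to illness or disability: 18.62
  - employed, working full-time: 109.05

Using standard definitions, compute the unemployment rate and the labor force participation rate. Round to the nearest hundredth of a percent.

Unemployment rate ≈ 5.87%; labor force participation rate ≈ 62.19%.

Employed = 59.74 + 109.05 = 168.79 million.
Unemployed = 8.24 + 2.29 = 10.53 million (jobless and actively searching, or on temporary layoff).
Labor force = 168.79 + 10.53 = 179.32 million.
Not in labor force = 35.06 + 4.29 + 51.03 + 18.62 = 109.00 million (those not working and not actively searching are outside the labor force — including those who want a job but have given up searching).
Civilian working-age population = 179.32 + 109.00 = 288.32 million.
Unemployment rate = 10.53 / 179.32 = 5.87%.
Labor force participation rate = 179.32 / 288.32 = 62.19%.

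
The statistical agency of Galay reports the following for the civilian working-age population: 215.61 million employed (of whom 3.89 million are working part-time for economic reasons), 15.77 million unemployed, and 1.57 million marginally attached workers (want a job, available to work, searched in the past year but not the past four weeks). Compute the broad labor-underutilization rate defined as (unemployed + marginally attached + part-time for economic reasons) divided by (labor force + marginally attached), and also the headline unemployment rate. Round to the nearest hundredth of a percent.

Broad underutilization rate ≈ 9.11%; headline unemployment rate ≈ 6.82%.

Labor force = 215.61 + 15.77 = 231.38 million.
Numerator = 15.77 + 1.57 + 3.89 = 21.23 million.
Denominator = 231.38 + 1.57 = 232.95 million.
Broad rate = 21.23 / 232.95 = 9.11%.
Headline unemployment rate = 15.77 / 231.38 = 6.82%.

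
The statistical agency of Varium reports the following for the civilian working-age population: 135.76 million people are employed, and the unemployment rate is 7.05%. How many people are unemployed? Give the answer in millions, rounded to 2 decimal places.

Let U be the number unemployed. The labor force is E + U, and U/(E+U) = 0.0705.
So U = 0.0705 × 135.76 / (1 − 0.0705) = 9.5711 / 0.9295 ≈ 10.30 million.

About 10.30 million are unemployed.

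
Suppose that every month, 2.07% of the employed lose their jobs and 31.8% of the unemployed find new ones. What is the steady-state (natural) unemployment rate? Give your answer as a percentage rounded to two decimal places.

At steady state the flows balance: s·E = f·U, so U/(E+U) = s/(s+f).
u* = 2.07 / (2.07 + 31.8) = 2.07 / 33.87 = 6.11%.

Steady-state unemployment rate ≈ 6.11%.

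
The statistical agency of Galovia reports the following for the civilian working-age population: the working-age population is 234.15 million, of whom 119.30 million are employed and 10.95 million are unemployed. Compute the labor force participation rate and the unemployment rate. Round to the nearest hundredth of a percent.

Labor force = employed + unemployed = 119.30 + 10.95 = 130.25 million.
Unemployment rate = 10.95 / 130.25 = 8.41%.
Labor force participation rate = 130.25 / 234.15 = 55.63%.

Labor force participation rate ≈ 55.63%; unemployment rate ≈ 8.41%.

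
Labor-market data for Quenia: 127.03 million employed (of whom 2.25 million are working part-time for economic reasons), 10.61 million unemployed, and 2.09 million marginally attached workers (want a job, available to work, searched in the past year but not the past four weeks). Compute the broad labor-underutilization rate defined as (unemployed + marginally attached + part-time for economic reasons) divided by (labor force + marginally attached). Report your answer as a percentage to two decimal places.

Labor force = 127.03 + 10.61 = 137.64 million.
Numerator = 10.61 + 2.09 + 2.25 = 14.95 million.
Denominator = 137.64 + 2.09 = 139.73 million.
Broad rate = 14.95 / 139.73 = 10.70%.

Broad underutilization rate ≈ 10.70%.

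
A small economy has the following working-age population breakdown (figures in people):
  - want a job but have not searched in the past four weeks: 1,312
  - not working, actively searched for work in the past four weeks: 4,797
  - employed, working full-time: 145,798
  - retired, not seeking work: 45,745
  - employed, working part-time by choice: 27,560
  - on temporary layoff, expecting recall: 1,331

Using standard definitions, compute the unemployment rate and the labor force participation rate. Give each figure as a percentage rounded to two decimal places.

Employed = 145,798 + 27,560 = 173,358.
Unemployed = 4,797 + 1,331 = 6,128 (jobless and actively searching, or on temporary layoff).
Labor force = 173,358 + 6,128 = 179,486.
Not in labor force = 1,312 + 45,745 = 47,057 (those not working and not actively searching are outside the labor force — including those who want a job but have given up searching).
Civilian working-age population = 179,486 + 47,057 = 226,543.
Unemployment rate = 6,128 / 179,486 = 3.41%.
Labor force participation rate = 179,486 / 226,543 = 79.23%.

Unemployment rate ≈ 3.41%; labor force participation rate ≈ 79.23%.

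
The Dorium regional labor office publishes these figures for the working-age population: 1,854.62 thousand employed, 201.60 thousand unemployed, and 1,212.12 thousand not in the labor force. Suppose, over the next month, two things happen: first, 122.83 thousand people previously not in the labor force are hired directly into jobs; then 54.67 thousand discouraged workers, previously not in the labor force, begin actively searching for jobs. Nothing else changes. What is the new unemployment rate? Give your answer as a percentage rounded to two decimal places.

Initially, labor force = 1,854.62 + 201.60 = 2,056.22 thousand, so u = 201.60/2,056.22 = 9.80%.
After the first change, employed and labor force both rise by 122.83; unemployed unchanged → E = 1,977.45, U = 201.60, labor force = 2,179.05 thousand.
After the second change, unemployed and labor force both rise by 54.67 → E = 1,977.45, U = 256.27, labor force = 2,233.72 thousand.
New unemployment rate = 256.27 / 2,233.72 = 11.47%.

New unemployment rate ≈ 11.47%.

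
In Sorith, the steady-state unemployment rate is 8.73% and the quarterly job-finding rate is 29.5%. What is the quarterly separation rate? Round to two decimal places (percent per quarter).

Separation rate ≈ 2.82% per quarter.

From u* = s/(s+f): s = u·f/(1−u).
s = 0.0873 × 29.5 / (1 − 0.0873) = 2.5754 / 0.9127 ≈ 2.82% per quarter.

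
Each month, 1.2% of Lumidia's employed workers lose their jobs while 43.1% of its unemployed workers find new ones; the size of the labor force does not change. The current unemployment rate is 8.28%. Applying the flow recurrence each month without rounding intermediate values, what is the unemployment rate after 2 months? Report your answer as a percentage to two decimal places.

With a fixed labor force, u_{t+1} = u_t + s·(1−u_t) − f·u_t = u_t·(1−s−f) + s.
Here 1−s−f = 0.557 and s = 0.012.
u_1 = 0.082800 × 0.557 + 0.012 = 0.058120.
u_2 = 0.058120 × 0.557 + 0.012 = 0.044373.

Unemployment rate after two months ≈ 4.44%.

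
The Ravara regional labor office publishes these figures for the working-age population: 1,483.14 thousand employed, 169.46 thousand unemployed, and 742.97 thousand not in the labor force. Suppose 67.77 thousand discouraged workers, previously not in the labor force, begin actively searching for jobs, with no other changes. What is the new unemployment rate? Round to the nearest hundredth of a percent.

Initially, labor force = 1,483.14 + 169.46 = 1,652.60 thousand, so u = 169.46/1,652.60 = 10.25%.
After the change, unemployed and labor force both rise by 67.77 → E = 1,483.14, U = 237.23, labor force = 1,720.37 thousand.
New unemployment rate = 237.23 / 1,720.37 = 13.79%.

New unemployment rate ≈ 13.79%.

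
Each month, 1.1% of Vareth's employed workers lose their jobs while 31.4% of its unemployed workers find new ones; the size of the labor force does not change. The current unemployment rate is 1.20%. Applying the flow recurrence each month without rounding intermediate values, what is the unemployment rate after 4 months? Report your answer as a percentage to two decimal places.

With a fixed labor force, u_{t+1} = u_t + s·(1−u_t) − f·u_t = u_t·(1−s−f) + s.
Here 1−s−f = 0.675 and s = 0.011.
u_1 = 0.012000 × 0.675 + 0.011 = 0.019100.
u_2 = 0.019100 × 0.675 + 0.011 = 0.023892.
u_3 = 0.023892 × 0.675 + 0.011 = 0.027127.
u_4 = 0.027127 × 0.675 + 0.011 = 0.029311.

Unemployment rate after four months ≈ 2.93%.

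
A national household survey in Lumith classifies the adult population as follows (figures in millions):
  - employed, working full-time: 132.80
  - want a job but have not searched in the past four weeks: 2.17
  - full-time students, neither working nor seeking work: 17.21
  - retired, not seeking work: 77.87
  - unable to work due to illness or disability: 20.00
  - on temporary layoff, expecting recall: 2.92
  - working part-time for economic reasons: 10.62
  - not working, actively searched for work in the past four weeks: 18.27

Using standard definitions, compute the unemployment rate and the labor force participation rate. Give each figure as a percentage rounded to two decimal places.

Employed = 132.80 + 10.62 = 143.42 million (anyone who worked, including part-time for economic reasons, counts as employed).
Unemployed = 2.92 + 18.27 = 21.19 million (jobless and actively searching, or on temporary layoff).
Labor force = 143.42 + 21.19 = 164.61 million.
Not in labor force = 2.17 + 17.21 + 77.87 + 20.00 = 117.25 million (those not working and not actively searching are outside the labor force — including those who want a job but have given up searching).
Civilian working-age population = 164.61 + 117.25 = 281.86 million.
Unemployment rate = 21.19 / 164.61 = 12.87%.
Labor force participation rate = 164.61 / 281.86 = 58.40%.

Unemployment rate ≈ 12.87%; labor force participation rate ≈ 58.40%.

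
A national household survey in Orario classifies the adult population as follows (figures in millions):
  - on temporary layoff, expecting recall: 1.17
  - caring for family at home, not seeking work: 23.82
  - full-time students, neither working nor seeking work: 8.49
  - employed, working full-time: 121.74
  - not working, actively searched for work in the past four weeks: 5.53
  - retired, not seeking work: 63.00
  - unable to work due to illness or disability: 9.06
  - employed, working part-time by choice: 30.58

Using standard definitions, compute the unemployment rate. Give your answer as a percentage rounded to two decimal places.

Employed = 121.74 + 30.58 = 152.32 million.
Unemployed = 1.17 + 5.53 = 6.70 million (jobless and actively searching, or on temporary layoff).
Labor force = 152.32 + 6.70 = 159.02 million.
Unemployment rate = 6.70 / 159.02 = 4.21%.

Unemployment rate ≈ 4.21%.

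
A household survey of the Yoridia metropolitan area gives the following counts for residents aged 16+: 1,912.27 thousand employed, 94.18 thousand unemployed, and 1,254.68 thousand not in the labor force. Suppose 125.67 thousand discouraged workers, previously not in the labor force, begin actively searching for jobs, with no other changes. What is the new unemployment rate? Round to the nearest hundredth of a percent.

New unemployment rate ≈ 10.31%.

Initially, labor force = 1,912.27 + 94.18 = 2,006.45 thousand, so u = 94.18/2,006.45 = 4.69%.
After the change, unemployed and labor force both rise by 125.67 → E = 1,912.27, U = 219.85, labor force = 2,132.12 thousand.
New unemployment rate = 219.85 / 2,132.12 = 10.31%.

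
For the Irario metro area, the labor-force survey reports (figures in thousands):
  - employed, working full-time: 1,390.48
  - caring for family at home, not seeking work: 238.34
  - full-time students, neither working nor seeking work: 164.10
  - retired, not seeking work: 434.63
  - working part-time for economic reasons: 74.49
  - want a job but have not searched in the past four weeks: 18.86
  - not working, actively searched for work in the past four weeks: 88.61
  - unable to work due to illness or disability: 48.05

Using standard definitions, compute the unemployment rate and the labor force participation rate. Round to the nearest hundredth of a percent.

Employed = 1,390.48 + 74.49 = 1,464.97 thousand (anyone who worked, including part-time for economic reasons, counts as employed).
Unemployed = 88.61 thousand.
Labor force = 1,464.97 + 88.61 = 1,553.58 thousand.
Not in labor force = 238.34 + 164.10 + 434.63 + 18.86 + 48.05 = 903.98 thousand (those not working and not actively searching are outside the labor force — including those who want a job but have given up searching).
Civilian working-age population = 1,553.58 + 903.98 = 2,457.56 thousand.
Unemployment rate = 88.61 / 1,553.58 = 5.70%.
Labor force participation rate = 1,553.58 / 2,457.56 = 63.22%.

Unemployment rate ≈ 5.70%; labor force participation rate ≈ 63.22%.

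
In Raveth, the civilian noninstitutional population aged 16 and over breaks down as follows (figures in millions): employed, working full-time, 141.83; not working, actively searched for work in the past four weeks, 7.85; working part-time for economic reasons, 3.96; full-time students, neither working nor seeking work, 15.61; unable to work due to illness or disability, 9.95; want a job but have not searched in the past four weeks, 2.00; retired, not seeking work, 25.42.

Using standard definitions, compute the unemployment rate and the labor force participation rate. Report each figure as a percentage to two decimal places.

Unemployment rate ≈ 5.11%; labor force participation rate ≈ 74.36%.

Employed = 141.83 + 3.96 = 145.79 million (anyone who worked, including part-time for economic reasons, counts as employed).
Unemployed = 7.85 million.
Labor force = 145.79 + 7.85 = 153.64 million.
Not in labor force = 15.61 + 9.95 + 2.00 + 25.42 = 52.98 million (those not working and not actively searching are outside the labor force — including those who want a job but have given up searching).
Civilian working-age population = 153.64 + 52.98 = 206.62 million.
Unemployment rate = 7.85 / 153.64 = 5.11%.
Labor force participation rate = 153.64 / 206.62 = 74.36%.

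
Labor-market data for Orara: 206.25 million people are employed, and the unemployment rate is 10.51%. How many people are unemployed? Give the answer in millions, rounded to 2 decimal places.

Let U be the number unemployed. The labor force is E + U, and U/(E+U) = 0.1051.
So U = 0.1051 × 206.25 / (1 − 0.1051) = 21.6769 / 0.8949 ≈ 24.22 million.

About 24.22 million are unemployed.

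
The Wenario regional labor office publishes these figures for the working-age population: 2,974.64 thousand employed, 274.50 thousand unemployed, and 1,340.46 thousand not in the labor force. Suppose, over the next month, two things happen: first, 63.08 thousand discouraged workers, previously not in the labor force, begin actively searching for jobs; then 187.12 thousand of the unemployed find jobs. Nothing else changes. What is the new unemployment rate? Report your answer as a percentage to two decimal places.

Initially, labor force = 2,974.64 + 274.50 = 3,249.14 thousand, so u = 274.50/3,249.14 = 8.45%.
After the first change, unemployed and labor force both rise by 63.08 → E = 2,974.64, U = 337.58, labor force = 3,312.22 thousand.
After the second change, unemployed falls and employed rises by 187.12; labor force unchanged → E = 3,161.76, U = 150.46, labor force = 3,312.22 thousand.
New unemployment rate = 150.46 / 3,312.22 = 4.54%.

New unemployment rate ≈ 4.54%.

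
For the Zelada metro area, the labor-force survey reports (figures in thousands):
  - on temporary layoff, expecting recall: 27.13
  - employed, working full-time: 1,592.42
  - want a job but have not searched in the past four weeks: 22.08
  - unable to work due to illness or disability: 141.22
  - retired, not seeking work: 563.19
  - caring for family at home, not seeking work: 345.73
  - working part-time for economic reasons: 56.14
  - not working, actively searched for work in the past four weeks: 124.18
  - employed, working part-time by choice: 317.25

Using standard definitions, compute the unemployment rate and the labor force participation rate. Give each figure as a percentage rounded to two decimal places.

Unemployment rate ≈ 7.15%; labor force participation rate ≈ 66.38%.

Employed = 1,592.42 + 56.14 + 317.25 = 1,965.81 thousand (anyone who worked, including part-time for economic reasons, counts as employed).
Unemployed = 27.13 + 124.18 = 151.31 thousand (jobless and actively searching, or on temporary layoff).
Labor force = 1,965.81 + 151.31 = 2,117.12 thousand.
Not in labor force = 22.08 + 141.22 + 563.19 + 345.73 = 1,072.22 thousand (those not working and not actively searching are outside the labor force — including those who want a job but have given up searching).
Civilian working-age population = 2,117.12 + 1,072.22 = 3,189.34 thousand.
Unemployment rate = 151.31 / 2,117.12 = 7.15%.
Labor force participation rate = 2,117.12 / 3,189.34 = 66.38%.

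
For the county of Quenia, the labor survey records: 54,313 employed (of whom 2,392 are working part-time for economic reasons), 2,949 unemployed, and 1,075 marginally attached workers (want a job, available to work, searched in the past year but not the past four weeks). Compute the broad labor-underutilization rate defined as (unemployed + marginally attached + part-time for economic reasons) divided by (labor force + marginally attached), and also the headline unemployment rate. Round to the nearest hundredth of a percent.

Labor force = 54,313 + 2,949 = 57,262.
Numerator = 2,949 + 1,075 + 2,392 = 6,416.
Denominator = 57,262 + 1,075 = 58,337.
Broad rate = 6,416 / 58,337 = 11.00%.
Headline unemployment rate = 2,949 / 57,262 = 5.15%.

Broad underutilization rate ≈ 11.00%; headline unemployment rate ≈ 5.15%.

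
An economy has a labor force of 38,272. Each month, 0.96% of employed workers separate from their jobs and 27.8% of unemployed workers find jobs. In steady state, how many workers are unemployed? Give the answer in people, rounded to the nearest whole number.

About 1,278 are unemployed in steady state.

Steady-state unemployment rate u* = s/(s+f) = 0.96/(0.96+27.8) = 0.033380.
Unemployed = u* × labor force = 0.033380 × 38,272 ≈ 1,278.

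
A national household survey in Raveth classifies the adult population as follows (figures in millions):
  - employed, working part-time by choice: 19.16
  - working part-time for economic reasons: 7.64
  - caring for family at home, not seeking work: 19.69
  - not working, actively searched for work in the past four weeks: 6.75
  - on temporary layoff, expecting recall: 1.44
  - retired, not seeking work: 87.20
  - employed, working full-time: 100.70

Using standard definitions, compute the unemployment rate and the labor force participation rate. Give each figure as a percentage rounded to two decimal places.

Unemployment rate ≈ 6.04%; labor force participation rate ≈ 55.94%.

Employed = 19.16 + 7.64 + 100.70 = 127.50 million (anyone who worked, including part-time for economic reasons, counts as employed).
Unemployed = 6.75 + 1.44 = 8.19 million (jobless and actively searching, or on temporary layoff).
Labor force = 127.50 + 8.19 = 135.69 million.
Not in labor force = 19.69 + 87.20 = 106.89 million (those not working and not actively searching are outside the labor force).
Civilian working-age population = 135.69 + 106.89 = 242.58 million.
Unemployment rate = 8.19 / 135.69 = 6.04%.
Labor force participation rate = 135.69 / 242.58 = 55.94%.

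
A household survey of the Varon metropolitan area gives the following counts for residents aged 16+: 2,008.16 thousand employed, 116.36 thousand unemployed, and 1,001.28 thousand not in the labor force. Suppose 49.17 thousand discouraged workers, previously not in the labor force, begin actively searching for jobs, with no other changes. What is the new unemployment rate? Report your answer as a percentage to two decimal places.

Initially, labor force = 2,008.16 + 116.36 = 2,124.52 thousand, so u = 116.36/2,124.52 = 5.48%.
After the change, unemployed and labor force both rise by 49.17 → E = 2,008.16, U = 165.53, labor force = 2,173.69 thousand.
New unemployment rate = 165.53 / 2,173.69 = 7.62%.

New unemployment rate ≈ 7.62%.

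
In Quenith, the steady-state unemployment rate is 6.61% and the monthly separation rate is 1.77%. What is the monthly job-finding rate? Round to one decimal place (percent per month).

Job-finding rate ≈ 25.0% per month.

From u* = s/(s+f): f = s·(1−u)/u.
f = 1.77 × (1 − 0.0661) / 0.0661 = 1.6530 / 0.0661 ≈ 25.0% per month.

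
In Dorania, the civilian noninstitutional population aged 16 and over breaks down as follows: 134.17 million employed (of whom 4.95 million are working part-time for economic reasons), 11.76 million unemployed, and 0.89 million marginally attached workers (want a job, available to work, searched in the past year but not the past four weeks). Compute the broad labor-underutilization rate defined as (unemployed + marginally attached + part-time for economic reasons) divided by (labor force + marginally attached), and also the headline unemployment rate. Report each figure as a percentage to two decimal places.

Labor force = 134.17 + 11.76 = 145.93 million.
Numerator = 11.76 + 0.89 + 4.95 = 17.60 million.
Denominator = 145.93 + 0.89 = 146.82 million.
Broad rate = 17.60 / 146.82 = 11.99%.
Headline unemployment rate = 11.76 / 145.93 = 8.06%.

Broad underutilization rate ≈ 11.99%; headline unemployment rate ≈ 8.06%.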